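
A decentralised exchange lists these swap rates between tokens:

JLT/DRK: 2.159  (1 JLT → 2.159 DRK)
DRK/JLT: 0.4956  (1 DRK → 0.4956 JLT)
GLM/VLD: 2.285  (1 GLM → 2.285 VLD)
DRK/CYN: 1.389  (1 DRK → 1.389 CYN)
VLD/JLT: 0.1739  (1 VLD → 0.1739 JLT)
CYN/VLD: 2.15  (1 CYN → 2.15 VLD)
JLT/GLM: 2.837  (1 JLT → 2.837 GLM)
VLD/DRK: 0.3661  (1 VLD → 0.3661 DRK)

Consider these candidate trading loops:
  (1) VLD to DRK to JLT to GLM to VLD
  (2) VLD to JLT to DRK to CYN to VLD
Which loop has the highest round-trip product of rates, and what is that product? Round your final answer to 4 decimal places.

1.1762

(1) 0.3661 × 0.4956 × 2.837 × 2.285 = 1.17619
(2) 0.1739 × 2.159 × 1.389 × 2.15 = 1.12123
Highest is cycle (1) at 1.1762 (>1, arbitrage).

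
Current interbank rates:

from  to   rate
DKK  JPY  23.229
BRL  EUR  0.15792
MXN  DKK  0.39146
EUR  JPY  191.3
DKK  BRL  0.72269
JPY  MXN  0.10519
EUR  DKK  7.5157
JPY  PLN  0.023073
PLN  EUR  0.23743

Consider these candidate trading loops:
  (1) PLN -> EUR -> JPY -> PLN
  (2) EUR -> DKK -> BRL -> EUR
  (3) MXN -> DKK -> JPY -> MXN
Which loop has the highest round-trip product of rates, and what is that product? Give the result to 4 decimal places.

1.0480

(1) 0.23743 × 191.3 × 0.023073 = 1.04798
(2) 7.5157 × 0.72269 × 0.15792 = 0.85775
(3) 0.39146 × 23.229 × 0.10519 = 0.95652
Highest is cycle (1) at 1.0480 (>1, arbitrage).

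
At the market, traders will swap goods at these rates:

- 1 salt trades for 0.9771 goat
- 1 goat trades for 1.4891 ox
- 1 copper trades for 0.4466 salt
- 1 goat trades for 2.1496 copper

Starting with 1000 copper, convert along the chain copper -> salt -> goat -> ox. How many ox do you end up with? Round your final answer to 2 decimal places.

1000 copper × 0.4466 = 446.6 salt
446.6 salt × 0.9771 = 436.37286 goat
436.37286 goat × 1.4891 = 649.802825826 ox

649.80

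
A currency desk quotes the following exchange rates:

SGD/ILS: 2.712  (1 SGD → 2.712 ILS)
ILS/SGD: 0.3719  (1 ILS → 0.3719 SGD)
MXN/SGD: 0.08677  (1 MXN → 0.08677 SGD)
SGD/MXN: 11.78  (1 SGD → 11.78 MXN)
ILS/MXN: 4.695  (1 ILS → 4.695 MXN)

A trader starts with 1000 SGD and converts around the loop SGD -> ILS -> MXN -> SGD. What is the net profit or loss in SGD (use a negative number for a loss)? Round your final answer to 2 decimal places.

1000 SGD × 2.712 = 2712 ILS
2712 ILS × 4.695 = 12732.84 MXN
12732.84 MXN × 0.08677 = 1104.8285268 SGD
Net change: 1104.8285268 − 1000 = 104.8285268 SGD

104.83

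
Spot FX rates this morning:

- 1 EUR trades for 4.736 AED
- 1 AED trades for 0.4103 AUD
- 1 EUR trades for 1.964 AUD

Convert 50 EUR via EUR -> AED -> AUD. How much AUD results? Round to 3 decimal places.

97.159

50 EUR × 4.736 = 236.8 AED
236.8 AED × 0.4103 = 97.15904 AUD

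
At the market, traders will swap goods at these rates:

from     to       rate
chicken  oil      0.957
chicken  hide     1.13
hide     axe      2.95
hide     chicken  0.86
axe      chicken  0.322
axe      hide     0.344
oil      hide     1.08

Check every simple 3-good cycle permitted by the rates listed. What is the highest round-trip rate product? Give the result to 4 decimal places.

1.0734

axe→chicken→hide→axe: 0.322 × 1.13 × 2.95 = 1.07339
oil→hide→chicken→oil: 1.08 × 0.86 × 0.957 = 0.88886
Maximum is axe→chicken→hide→axe at 1.0734; arbitrage exists.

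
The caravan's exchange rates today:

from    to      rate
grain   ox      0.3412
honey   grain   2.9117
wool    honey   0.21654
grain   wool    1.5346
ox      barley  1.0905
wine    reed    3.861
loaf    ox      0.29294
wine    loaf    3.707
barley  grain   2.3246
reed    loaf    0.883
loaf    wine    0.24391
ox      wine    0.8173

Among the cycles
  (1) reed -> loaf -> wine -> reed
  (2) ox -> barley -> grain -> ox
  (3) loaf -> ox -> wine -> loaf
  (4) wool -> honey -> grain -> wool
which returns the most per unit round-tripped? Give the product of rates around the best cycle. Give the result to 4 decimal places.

0.9676

(1) 0.883 × 0.24391 × 3.861 = 0.83155
(2) 1.0905 × 2.3246 × 0.3412 = 0.86493
(3) 0.29294 × 0.8173 × 3.707 = 0.88753
(4) 0.21654 × 2.9117 × 1.5346 = 0.96756
Highest is cycle (4) at 0.9676 (≤1, no arbitrage).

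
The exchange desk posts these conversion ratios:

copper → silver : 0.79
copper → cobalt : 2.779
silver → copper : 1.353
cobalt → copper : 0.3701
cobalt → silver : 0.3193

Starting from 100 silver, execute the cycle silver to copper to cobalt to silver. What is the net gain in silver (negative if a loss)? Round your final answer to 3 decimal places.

100 silver × 1.353 = 135.3 copper
135.3 copper × 2.779 = 375.9987 cobalt
375.9987 cobalt × 0.3193 = 120.05638491 silver
Net change: 120.05638491 − 100 = 20.05638491 silver

20.056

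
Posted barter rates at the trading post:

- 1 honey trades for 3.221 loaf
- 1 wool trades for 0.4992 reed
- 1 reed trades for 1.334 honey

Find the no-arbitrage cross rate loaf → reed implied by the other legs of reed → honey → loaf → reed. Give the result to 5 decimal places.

0.23273

Known legs of the cycle: 1.334 × 3.221 = 4.296814
For no arbitrage the full-cycle product must be 1, so the missing rate is 1 / 4.296814 ≈ 0.2327306.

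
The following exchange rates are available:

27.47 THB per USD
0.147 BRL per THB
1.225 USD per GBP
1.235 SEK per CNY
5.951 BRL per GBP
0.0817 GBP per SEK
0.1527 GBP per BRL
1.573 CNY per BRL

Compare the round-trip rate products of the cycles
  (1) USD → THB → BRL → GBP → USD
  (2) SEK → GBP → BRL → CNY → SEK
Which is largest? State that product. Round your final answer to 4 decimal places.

(1) 27.47 × 0.147 × 0.1527 × 1.225 = 0.75536
(2) 0.0817 × 5.951 × 1.573 × 1.235 = 0.94451
Highest is cycle (2) at 0.9445 (≤1, no arbitrage).

0.9445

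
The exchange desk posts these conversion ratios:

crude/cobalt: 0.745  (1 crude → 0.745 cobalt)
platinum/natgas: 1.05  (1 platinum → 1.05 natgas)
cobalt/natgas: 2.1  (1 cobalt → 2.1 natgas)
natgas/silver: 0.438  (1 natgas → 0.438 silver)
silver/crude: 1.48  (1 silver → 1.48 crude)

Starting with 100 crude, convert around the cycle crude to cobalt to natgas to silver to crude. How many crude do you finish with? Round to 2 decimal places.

100 crude × 0.745 = 74.5 cobalt
74.5 cobalt × 2.1 = 156.45 natgas
156.45 natgas × 0.438 = 68.5251 silver
68.5251 silver × 1.48 = 101.417148 crude

101.42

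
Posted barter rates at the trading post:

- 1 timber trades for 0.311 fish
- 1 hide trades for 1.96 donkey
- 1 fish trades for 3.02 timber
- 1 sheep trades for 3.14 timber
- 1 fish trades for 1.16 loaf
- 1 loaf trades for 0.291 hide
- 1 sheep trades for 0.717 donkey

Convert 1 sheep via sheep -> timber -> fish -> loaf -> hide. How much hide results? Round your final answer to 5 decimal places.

1 sheep × 3.14 = 3.14 timber
3.14 timber × 0.311 = 0.97654 fish
0.97654 fish × 1.16 = 1.1327864 loaf
1.1327864 loaf × 0.291 = 0.3296408424 hide

0.32964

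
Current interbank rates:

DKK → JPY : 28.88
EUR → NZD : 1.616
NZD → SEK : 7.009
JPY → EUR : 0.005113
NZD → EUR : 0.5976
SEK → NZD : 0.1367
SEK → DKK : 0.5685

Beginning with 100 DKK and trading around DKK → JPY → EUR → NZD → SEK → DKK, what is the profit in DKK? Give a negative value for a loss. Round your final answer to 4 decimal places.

-4.9174

100 DKK × 28.88 = 2888 JPY
2888 JPY × 0.005113 = 14.766344 EUR
14.766344 EUR × 1.616 = 23.862411904 NZD
23.862411904 NZD × 7.009 = 167.251645035136 SEK
167.251645035136 SEK × 0.5685 = 95.082560202474816 DKK
Net change: 95.082560202474816 − 100 = -4.917439797525184 DKK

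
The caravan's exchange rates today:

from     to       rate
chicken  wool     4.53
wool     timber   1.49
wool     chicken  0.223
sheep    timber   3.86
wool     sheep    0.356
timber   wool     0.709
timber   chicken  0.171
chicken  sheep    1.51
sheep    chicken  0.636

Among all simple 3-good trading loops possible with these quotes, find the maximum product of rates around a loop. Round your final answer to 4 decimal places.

wool→timber→chicken→wool: 1.49 × 0.171 × 4.53 = 1.15420
wool→sheep→chicken→wool: 0.356 × 0.636 × 4.53 = 1.02566
sheep→timber→chicken→sheep: 3.86 × 0.171 × 1.51 = 0.99669
wool→sheep→timber→wool: 0.356 × 3.86 × 0.709 = 0.97428
Maximum is wool→timber→chicken→wool at 1.1542; arbitrage exists.

1.1542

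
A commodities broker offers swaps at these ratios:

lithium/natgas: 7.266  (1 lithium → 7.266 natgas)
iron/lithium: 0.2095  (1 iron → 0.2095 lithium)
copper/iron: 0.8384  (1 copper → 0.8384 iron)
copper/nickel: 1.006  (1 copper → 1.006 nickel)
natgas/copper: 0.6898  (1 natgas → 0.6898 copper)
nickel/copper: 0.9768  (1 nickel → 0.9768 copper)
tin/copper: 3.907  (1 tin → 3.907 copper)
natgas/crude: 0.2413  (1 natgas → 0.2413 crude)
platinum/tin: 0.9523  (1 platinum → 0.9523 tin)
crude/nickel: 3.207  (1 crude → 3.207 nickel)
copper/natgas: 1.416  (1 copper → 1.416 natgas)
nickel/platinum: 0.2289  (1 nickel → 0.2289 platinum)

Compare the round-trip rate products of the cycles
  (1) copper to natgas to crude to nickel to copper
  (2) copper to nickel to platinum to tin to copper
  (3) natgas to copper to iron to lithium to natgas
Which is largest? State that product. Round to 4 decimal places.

1.0703

(1) 1.416 × 0.2413 × 3.207 × 0.9768 = 1.07035
(2) 1.006 × 0.2289 × 0.9523 × 3.907 = 0.85676
(3) 0.6898 × 0.8384 × 0.2095 × 7.266 = 0.88035
Highest is cycle (1) at 1.0703 (>1, arbitrage).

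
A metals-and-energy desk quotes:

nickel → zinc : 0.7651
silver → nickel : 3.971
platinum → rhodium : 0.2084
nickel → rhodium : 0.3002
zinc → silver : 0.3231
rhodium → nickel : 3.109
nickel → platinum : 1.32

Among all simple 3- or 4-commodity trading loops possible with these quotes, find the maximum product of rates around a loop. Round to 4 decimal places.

zinc→silver→nickel→zinc: 0.3231 × 3.971 × 0.7651 = 0.98165
platinum→rhodium→nickel→platinum: 0.2084 × 3.109 × 1.32 = 0.85525
Maximum is zinc→silver→nickel→zinc at 0.9816; no arbitrage — every cycle loses value.

0.9816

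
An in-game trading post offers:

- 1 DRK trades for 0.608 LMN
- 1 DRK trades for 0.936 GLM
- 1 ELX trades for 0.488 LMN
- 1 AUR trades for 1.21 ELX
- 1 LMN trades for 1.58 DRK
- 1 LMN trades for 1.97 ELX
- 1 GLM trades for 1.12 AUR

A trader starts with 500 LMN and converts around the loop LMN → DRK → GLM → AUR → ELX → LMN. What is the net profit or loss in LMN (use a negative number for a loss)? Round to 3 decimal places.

500 LMN × 1.58 = 790 DRK
790 DRK × 0.936 = 739.44 GLM
739.44 GLM × 1.12 = 828.1728 AUR
828.1728 AUR × 1.21 = 1002.089088 ELX
1002.089088 ELX × 0.488 = 489.019474944 LMN
Net change: 489.019474944 − 500 = -10.980525056 LMN

-10.981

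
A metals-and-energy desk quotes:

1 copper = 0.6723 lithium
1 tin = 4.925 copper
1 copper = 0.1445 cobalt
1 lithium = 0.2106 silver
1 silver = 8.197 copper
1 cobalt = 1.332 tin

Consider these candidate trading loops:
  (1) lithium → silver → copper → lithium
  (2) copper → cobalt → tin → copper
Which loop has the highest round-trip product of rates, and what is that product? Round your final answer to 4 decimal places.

1.1606

(1) 0.2106 × 8.197 × 0.6723 = 1.16058
(2) 0.1445 × 1.332 × 4.925 = 0.94793
Highest is cycle (1) at 1.1606 (>1, arbitrage).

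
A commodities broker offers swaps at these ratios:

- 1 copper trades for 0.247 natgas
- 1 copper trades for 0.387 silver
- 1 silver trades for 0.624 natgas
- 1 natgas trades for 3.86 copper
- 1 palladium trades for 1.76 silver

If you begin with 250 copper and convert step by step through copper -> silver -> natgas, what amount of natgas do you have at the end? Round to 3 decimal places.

250 copper × 0.387 = 96.75 silver
96.75 silver × 0.624 = 60.372 natgas

60.372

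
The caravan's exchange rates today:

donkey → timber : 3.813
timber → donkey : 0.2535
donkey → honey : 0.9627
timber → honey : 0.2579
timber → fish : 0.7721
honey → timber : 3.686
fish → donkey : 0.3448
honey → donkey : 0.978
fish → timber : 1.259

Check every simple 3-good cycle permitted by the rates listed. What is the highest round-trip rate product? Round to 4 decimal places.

donkey→timber→fish→donkey: 3.813 × 0.7721 × 0.3448 = 1.01510
donkey→timber→honey→donkey: 3.813 × 0.2579 × 0.978 = 0.96174
donkey→honey→timber→donkey: 0.9627 × 3.686 × 0.2535 = 0.89955
Maximum is donkey→timber→fish→donkey at 1.0151; arbitrage exists.

1.0151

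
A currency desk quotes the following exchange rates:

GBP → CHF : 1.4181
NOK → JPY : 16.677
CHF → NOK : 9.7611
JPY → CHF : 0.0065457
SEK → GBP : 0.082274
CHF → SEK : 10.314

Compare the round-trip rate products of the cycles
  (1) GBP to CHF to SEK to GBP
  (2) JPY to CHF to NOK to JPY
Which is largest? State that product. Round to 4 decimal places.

(1) 1.4181 × 10.314 × 0.082274 = 1.20336
(2) 0.0065457 × 9.7611 × 16.677 = 1.06555
Highest is cycle (1) at 1.2034 (>1, arbitrage).

1.2034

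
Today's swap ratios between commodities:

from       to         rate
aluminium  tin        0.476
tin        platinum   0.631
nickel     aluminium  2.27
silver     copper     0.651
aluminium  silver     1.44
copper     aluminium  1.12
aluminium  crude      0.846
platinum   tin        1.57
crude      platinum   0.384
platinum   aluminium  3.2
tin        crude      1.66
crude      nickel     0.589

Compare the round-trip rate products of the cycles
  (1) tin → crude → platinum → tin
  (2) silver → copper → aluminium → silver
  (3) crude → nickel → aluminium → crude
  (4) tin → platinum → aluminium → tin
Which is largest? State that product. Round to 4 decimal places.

1.1311

(1) 1.66 × 0.384 × 1.57 = 1.00078
(2) 0.651 × 1.12 × 1.44 = 1.04993
(3) 0.589 × 2.27 × 0.846 = 1.13113
(4) 0.631 × 3.2 × 0.476 = 0.96114
Highest is cycle (3) at 1.1311 (>1, arbitrage).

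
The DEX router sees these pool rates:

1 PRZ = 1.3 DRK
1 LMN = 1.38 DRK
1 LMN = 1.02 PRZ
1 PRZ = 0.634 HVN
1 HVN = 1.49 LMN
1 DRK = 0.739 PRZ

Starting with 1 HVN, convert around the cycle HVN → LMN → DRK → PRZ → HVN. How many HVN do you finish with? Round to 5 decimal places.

0.96338

1 HVN × 1.49 = 1.49 LMN
1.49 LMN × 1.38 = 2.0562 DRK
2.0562 DRK × 0.739 = 1.5195318 PRZ
1.5195318 PRZ × 0.634 = 0.9633831612 HVN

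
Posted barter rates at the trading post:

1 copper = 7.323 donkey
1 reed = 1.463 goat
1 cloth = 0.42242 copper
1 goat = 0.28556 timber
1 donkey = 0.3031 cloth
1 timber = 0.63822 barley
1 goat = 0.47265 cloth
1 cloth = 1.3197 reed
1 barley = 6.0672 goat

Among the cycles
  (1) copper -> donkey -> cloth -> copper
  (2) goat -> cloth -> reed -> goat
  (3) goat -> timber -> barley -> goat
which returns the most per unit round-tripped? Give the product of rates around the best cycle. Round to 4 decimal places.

(1) 7.323 × 0.3031 × 0.42242 = 0.93760
(2) 0.47265 × 1.3197 × 1.463 = 0.91256
(3) 0.28556 × 0.63822 × 6.0672 = 1.10575
Highest is cycle (3) at 1.1057 (>1, arbitrage).

1.1057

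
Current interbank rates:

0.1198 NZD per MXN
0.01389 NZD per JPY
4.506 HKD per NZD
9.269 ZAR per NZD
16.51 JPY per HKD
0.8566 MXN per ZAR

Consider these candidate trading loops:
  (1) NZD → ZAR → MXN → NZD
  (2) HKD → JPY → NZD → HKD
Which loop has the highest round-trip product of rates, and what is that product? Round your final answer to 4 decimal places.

(1) 9.269 × 0.8566 × 0.1198 = 0.95119
(2) 16.51 × 0.01389 × 4.506 = 1.03333
Highest is cycle (2) at 1.0333 (>1, arbitrage).

1.0333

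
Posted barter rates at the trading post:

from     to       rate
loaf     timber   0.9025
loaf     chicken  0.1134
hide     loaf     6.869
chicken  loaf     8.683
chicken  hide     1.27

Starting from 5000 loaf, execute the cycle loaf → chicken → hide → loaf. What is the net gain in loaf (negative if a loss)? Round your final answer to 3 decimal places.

5000 loaf × 0.1134 = 567 chicken
567 chicken × 1.27 = 720.09 hide
720.09 hide × 6.869 = 4946.29821 loaf
Net change: 4946.29821 − 5000 = -53.70179 loaf

-53.702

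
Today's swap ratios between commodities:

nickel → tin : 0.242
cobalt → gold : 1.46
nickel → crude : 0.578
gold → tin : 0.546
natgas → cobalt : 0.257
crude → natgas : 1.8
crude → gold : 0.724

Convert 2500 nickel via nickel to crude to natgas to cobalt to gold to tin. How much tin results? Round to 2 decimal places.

532.87

2500 nickel × 0.578 = 1445 crude
1445 crude × 1.8 = 2601 natgas
2601 natgas × 0.257 = 668.457 cobalt
668.457 cobalt × 1.46 = 975.94722 gold
975.94722 gold × 0.546 = 532.86718212 tin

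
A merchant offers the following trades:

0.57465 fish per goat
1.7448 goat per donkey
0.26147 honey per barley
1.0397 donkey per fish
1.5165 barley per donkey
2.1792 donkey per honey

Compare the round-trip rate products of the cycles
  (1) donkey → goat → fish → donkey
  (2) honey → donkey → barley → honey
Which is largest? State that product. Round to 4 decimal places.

1.0425

(1) 1.7448 × 0.57465 × 1.0397 = 1.04245
(2) 2.1792 × 1.5165 × 0.26147 = 0.86409
Highest is cycle (1) at 1.0425 (>1, arbitrage).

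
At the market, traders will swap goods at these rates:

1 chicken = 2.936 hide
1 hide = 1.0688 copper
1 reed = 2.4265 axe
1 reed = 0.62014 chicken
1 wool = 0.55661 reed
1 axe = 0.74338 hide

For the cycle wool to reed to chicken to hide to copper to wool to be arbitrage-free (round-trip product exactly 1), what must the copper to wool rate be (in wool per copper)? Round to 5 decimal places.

0.92322

Known legs of the cycle: 0.55661 × 0.62014 × 2.936 × 1.0688 = 1.08316157694159872
For no arbitrage the full-cycle product must be 1, so the missing rate is 1 / 1.08316157694159872 ≈ 0.9232233.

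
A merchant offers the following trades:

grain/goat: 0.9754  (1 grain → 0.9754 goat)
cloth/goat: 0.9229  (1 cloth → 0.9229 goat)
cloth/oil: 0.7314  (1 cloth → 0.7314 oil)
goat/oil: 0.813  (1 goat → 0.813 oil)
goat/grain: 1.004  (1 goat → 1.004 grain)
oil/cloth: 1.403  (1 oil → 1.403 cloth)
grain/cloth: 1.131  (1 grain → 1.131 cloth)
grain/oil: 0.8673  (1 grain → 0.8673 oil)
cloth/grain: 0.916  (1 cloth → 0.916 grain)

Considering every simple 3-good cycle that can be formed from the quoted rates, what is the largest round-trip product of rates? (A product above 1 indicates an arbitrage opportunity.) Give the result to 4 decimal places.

1.1146

oil→cloth→grain→oil: 1.403 × 0.916 × 0.8673 = 1.11461
oil→cloth→goat→oil: 1.403 × 0.9229 × 0.813 = 1.05270
grain→cloth→goat→grain: 1.131 × 0.9229 × 1.004 = 1.04798
Maximum is oil→cloth→grain→oil at 1.1146; arbitrage exists.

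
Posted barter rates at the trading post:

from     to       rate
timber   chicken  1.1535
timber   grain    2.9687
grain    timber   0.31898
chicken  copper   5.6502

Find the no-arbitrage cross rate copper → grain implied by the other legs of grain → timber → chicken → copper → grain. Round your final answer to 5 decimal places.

0.48101

Known legs of the cycle: 0.31898 × 1.1535 × 5.6502 = 2.078953968186
For no arbitrage the full-cycle product must be 1, so the missing rate is 1 / 2.078953968186 ≈ 0.4810111.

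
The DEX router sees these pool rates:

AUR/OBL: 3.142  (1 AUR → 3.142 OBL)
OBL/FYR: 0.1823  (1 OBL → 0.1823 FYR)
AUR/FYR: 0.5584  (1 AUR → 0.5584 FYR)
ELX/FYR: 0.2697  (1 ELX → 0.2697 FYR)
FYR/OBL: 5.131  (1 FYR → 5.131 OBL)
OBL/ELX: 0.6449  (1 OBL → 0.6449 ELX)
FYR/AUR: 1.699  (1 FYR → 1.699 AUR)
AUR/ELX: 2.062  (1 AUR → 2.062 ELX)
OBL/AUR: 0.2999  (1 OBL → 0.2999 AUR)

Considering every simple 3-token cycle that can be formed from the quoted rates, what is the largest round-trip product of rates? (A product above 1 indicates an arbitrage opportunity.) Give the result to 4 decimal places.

0.9732

AUR→OBL→FYR→AUR: 3.142 × 0.1823 × 1.699 = 0.97316
AUR→ELX→FYR→AUR: 2.062 × 0.2697 × 1.699 = 0.94485
OBL→ELX→FYR→OBL: 0.6449 × 0.2697 × 5.131 = 0.89243
AUR→FYR→OBL→AUR: 0.5584 × 5.131 × 0.2999 = 0.85926
Maximum is AUR→OBL→FYR→AUR at 0.9732; no arbitrage — every cycle loses value.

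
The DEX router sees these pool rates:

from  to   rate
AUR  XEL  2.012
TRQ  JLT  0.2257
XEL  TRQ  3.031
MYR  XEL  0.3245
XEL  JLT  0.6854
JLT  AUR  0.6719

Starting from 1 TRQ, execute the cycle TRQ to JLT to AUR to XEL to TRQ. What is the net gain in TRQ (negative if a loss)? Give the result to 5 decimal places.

1 TRQ × 0.2257 = 0.2257 JLT
0.2257 JLT × 0.6719 = 0.15164783 AUR
0.15164783 AUR × 2.012 = 0.30511543396 XEL
0.30511543396 XEL × 3.031 = 0.92480488033276 TRQ
Net change: 0.92480488033276 − 1 = -0.07519511966724 TRQ

-0.07520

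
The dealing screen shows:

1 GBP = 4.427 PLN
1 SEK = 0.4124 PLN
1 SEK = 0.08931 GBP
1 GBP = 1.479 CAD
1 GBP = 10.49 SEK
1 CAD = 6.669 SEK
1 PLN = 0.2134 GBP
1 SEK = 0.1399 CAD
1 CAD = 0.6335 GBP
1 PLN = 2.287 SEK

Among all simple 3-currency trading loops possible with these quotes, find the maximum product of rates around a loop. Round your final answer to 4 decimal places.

0.9297

GBP→SEK→CAD→GBP: 10.49 × 0.1399 × 0.6335 = 0.92969
GBP→SEK→PLN→GBP: 10.49 × 0.4124 × 0.2134 = 0.92318
GBP→PLN→SEK→GBP: 4.427 × 2.287 × 0.08931 = 0.90422
GBP→CAD→SEK→GBP: 1.479 × 6.669 × 0.08931 = 0.88090
Maximum is GBP→SEK→CAD→GBP at 0.9297; no arbitrage — every cycle loses value.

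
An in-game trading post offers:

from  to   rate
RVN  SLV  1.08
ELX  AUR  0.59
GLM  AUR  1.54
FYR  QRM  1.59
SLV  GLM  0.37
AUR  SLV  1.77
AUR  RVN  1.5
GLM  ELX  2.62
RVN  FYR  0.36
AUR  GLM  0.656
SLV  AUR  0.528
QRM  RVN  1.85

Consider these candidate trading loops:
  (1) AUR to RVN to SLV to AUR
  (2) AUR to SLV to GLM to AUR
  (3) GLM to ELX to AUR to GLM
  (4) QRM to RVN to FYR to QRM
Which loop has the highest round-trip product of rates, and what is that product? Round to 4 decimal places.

1.0589

(1) 1.5 × 1.08 × 0.528 = 0.85536
(2) 1.77 × 0.37 × 1.54 = 1.00855
(3) 2.62 × 0.59 × 0.656 = 1.01404
(4) 1.85 × 0.36 × 1.59 = 1.05894
Highest is cycle (4) at 1.0589 (>1, arbitrage).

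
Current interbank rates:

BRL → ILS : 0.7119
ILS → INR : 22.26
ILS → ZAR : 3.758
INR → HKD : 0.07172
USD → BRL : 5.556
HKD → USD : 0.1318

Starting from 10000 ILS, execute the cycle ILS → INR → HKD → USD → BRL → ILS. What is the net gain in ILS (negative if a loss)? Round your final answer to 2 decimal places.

10000 ILS × 22.26 = 222600 INR
222600 INR × 0.07172 = 15964.872 HKD
15964.872 HKD × 0.1318 = 2104.1701296 USD
2104.1701296 USD × 5.556 = 11690.7692400576 BRL
11690.7692400576 BRL × 0.7119 = 8322.65862199700544 ILS
Net change: 8322.65862199700544 − 10000 = -1677.34137800299456 ILS

-1677.34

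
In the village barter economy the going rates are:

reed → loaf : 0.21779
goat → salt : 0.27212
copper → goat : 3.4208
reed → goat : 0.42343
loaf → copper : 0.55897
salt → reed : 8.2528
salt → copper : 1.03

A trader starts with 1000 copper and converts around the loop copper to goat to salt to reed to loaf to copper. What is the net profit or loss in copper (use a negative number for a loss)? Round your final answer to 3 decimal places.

-64.775

1000 copper × 3.4208 = 3420.8 goat
3420.8 goat × 0.27212 = 930.868096 salt
930.868096 salt × 8.2528 = 7682.2682226688 reed
7682.2682226688 reed × 0.21779 = 1673.121196215037952 loaf
1673.121196215037952 loaf × 0.55897 = 935.22455504831976402944 copper
Net change: 935.22455504831976402944 − 1000 = -64.77544495168023597056 copper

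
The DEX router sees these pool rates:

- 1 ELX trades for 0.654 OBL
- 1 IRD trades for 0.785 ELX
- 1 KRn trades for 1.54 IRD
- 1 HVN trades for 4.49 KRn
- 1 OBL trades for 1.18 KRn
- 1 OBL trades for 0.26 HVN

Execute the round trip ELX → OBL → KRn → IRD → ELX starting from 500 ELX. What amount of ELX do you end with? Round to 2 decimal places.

500 ELX × 0.654 = 327 OBL
327 OBL × 1.18 = 385.86 KRn
385.86 KRn × 1.54 = 594.2244 IRD
594.2244 IRD × 0.785 = 466.466154 ELX

466.47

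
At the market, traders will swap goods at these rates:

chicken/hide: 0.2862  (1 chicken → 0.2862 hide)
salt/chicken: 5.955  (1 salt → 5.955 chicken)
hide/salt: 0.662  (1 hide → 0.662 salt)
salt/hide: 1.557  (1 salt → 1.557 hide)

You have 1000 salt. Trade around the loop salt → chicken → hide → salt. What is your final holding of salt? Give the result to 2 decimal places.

1000 salt × 5.955 = 5955 chicken
5955 chicken × 0.2862 = 1704.321 hide
1704.321 hide × 0.662 = 1128.260502 salt

1128.26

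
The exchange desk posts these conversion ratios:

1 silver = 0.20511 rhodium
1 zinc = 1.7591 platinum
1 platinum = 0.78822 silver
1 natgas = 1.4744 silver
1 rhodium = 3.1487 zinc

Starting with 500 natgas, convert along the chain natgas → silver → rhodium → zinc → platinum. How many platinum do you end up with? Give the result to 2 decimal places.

837.52

500 natgas × 1.4744 = 737.2 silver
737.2 silver × 0.20511 = 151.207092 rhodium
151.207092 rhodium × 3.1487 = 476.1057705804 zinc
476.1057705804 zinc × 1.7591 = 837.51766102798164 platinum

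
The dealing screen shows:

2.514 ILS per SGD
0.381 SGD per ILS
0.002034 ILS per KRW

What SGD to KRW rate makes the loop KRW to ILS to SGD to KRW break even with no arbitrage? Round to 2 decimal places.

Known legs of the cycle: 0.002034 × 0.381 = 0.000774954
For no arbitrage the full-cycle product must be 1, so the missing rate is 1 / 0.000774954 ≈ 1290.3992.

1290.40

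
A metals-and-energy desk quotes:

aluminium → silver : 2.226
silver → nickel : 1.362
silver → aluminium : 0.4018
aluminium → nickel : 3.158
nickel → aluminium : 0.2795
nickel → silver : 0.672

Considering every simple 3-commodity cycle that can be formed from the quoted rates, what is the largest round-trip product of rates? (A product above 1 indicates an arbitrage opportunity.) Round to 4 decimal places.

0.8527

aluminium→nickel→silver→aluminium: 3.158 × 0.672 × 0.4018 = 0.85269
aluminium→silver→nickel→aluminium: 2.226 × 1.362 × 0.2795 = 0.84739
Maximum is aluminium→nickel→silver→aluminium at 0.8527; no arbitrage — every cycle loses value.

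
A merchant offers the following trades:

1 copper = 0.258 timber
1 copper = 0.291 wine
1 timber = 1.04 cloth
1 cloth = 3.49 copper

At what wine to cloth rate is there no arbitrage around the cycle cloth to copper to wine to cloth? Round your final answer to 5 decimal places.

Known legs of the cycle: 3.49 × 0.291 = 1.01559
For no arbitrage the full-cycle product must be 1, so the missing rate is 1 / 1.01559 ≈ 0.9846493.

0.98465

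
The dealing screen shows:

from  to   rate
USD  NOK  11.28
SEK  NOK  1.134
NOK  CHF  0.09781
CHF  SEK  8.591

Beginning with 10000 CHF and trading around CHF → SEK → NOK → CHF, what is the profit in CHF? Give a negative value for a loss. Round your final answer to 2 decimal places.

-471.16

10000 CHF × 8.591 = 85910 SEK
85910 SEK × 1.134 = 97421.94 NOK
97421.94 NOK × 0.09781 = 9528.8399514 CHF
Net change: 9528.8399514 − 10000 = -471.1600486 CHF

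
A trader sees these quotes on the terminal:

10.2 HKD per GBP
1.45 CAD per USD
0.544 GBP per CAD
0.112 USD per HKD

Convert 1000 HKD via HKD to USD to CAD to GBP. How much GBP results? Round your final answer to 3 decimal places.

88.346

1000 HKD × 0.112 = 112 USD
112 USD × 1.45 = 162.4 CAD
162.4 CAD × 0.544 = 88.3456 GBP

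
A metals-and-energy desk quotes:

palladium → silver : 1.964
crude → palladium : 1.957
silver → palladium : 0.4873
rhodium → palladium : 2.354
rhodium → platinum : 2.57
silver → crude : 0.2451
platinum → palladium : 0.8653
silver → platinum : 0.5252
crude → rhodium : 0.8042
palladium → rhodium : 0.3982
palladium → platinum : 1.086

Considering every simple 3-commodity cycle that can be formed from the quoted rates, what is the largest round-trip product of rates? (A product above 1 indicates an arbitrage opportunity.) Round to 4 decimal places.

crude→palladium→silver→crude: 1.957 × 1.964 × 0.2451 = 0.94205
silver→platinum→palladium→silver: 0.5252 × 0.8653 × 1.964 = 0.89255
palladium→rhodium→platinum→palladium: 0.3982 × 2.57 × 0.8653 = 0.88553
Maximum is crude→palladium→silver→crude at 0.9421; no arbitrage — every cycle loses value.

0.9421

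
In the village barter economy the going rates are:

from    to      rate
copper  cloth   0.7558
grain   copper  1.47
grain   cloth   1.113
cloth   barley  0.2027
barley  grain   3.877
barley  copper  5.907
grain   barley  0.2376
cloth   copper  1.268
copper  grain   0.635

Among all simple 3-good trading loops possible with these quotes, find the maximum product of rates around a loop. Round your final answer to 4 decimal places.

cloth→barley→copper→cloth: 0.2027 × 5.907 × 0.7558 = 0.90496
grain→cloth→copper→grain: 1.113 × 1.268 × 0.635 = 0.89617
grain→barley→copper→grain: 0.2376 × 5.907 × 0.635 = 0.89122
grain→cloth→barley→grain: 1.113 × 0.2027 × 3.877 = 0.87467
Maximum is cloth→barley→copper→cloth at 0.9050; no arbitrage — every cycle loses value.

0.9050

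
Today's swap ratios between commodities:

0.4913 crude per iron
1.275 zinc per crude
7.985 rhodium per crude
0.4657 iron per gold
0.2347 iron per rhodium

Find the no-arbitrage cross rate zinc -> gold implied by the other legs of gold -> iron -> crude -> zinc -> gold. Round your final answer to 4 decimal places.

Known legs of the cycle: 0.4657 × 0.4913 × 1.275 = 0.29171797275
For no arbitrage the full-cycle product must be 1, so the missing rate is 1 / 0.29171797275 ≈ 3.427968.

3.4280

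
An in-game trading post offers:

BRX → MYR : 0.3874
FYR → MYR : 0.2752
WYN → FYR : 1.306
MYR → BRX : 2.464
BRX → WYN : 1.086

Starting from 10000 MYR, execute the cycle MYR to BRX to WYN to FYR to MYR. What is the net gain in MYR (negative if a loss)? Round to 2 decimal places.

-382.50

10000 MYR × 2.464 = 24640 BRX
24640 BRX × 1.086 = 26759.04 WYN
26759.04 WYN × 1.306 = 34947.30624 FYR
34947.30624 FYR × 0.2752 = 9617.498677248 MYR
Net change: 9617.498677248 − 10000 = -382.501322752 MYR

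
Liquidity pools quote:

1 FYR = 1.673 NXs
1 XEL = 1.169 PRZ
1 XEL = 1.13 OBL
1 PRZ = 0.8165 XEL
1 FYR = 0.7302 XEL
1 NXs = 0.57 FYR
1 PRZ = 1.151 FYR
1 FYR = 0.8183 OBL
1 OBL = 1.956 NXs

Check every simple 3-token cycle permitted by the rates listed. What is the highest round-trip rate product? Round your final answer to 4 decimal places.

FYR→XEL→PRZ→FYR: 0.7302 × 1.169 × 1.151 = 0.98250
OBL→NXs→FYR→OBL: 1.956 × 0.57 × 0.8183 = 0.91234
Maximum is FYR→XEL→PRZ→FYR at 0.9825; no arbitrage — every cycle loses value.

0.9825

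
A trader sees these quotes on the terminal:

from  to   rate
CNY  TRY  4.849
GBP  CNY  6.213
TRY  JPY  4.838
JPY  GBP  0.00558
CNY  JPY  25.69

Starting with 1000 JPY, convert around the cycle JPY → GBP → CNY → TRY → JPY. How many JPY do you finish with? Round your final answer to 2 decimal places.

813.31

1000 JPY × 0.00558 = 5.58 GBP
5.58 GBP × 6.213 = 34.66854 CNY
34.66854 CNY × 4.849 = 168.10775046 TRY
168.10775046 TRY × 4.838 = 813.30529672548 JPY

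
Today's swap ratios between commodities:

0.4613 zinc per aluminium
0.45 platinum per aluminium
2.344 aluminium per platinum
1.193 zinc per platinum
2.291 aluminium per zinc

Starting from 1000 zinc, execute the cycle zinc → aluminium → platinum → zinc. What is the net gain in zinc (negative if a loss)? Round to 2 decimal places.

1000 zinc × 2.291 = 2291 aluminium
2291 aluminium × 0.45 = 1030.95 platinum
1030.95 platinum × 1.193 = 1229.92335 zinc
Net change: 1229.92335 − 1000 = 229.92335 zinc

229.92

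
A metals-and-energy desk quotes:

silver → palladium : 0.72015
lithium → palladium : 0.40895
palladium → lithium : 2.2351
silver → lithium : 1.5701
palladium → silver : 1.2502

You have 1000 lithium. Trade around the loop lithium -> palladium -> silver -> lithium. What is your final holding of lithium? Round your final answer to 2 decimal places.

802.74

1000 lithium × 0.40895 = 408.95 palladium
408.95 palladium × 1.2502 = 511.26929 silver
511.26929 silver × 1.5701 = 802.743912229 lithium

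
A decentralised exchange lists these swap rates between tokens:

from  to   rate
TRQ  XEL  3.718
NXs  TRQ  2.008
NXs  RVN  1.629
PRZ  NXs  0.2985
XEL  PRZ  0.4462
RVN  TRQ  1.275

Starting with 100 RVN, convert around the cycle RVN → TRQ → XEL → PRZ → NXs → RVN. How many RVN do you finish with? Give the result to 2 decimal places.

102.85

100 RVN × 1.275 = 127.5 TRQ
127.5 TRQ × 3.718 = 474.045 XEL
474.045 XEL × 0.4462 = 211.518879 PRZ
211.518879 PRZ × 0.2985 = 63.1383853815 NXs
63.1383853815 NXs × 1.629 = 102.8524297864635 RVN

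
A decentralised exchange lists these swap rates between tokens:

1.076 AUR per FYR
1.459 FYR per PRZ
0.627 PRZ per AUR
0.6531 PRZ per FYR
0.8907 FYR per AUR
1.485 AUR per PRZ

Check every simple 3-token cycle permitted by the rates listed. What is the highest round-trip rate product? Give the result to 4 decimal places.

FYR→AUR→PRZ→FYR: 1.076 × 0.627 × 1.459 = 0.98432
FYR→PRZ→AUR→FYR: 0.6531 × 1.485 × 0.8907 = 0.86385
Maximum is FYR→AUR→PRZ→FYR at 0.9843; no arbitrage — every cycle loses value.

0.9843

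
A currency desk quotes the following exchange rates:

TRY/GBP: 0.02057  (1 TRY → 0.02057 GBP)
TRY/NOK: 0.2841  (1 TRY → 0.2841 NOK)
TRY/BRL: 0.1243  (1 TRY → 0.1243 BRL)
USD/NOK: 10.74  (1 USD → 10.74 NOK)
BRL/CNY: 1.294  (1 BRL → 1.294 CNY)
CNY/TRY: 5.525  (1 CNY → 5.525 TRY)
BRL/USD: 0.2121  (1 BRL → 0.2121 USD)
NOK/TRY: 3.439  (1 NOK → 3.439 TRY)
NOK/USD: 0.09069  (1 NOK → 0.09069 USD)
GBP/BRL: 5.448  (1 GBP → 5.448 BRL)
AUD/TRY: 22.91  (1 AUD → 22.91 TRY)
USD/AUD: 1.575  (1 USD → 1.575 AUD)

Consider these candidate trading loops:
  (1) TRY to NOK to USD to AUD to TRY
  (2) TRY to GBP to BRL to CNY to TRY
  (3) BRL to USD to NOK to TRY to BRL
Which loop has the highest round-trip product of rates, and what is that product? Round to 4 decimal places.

(1) 0.2841 × 0.09069 × 1.575 × 22.91 = 0.92969
(2) 0.02057 × 5.448 × 1.294 × 5.525 = 0.80119
(3) 0.2121 × 10.74 × 3.439 × 0.1243 = 0.97375
Highest is cycle (3) at 0.9738 (≤1, no arbitrage).

0.9738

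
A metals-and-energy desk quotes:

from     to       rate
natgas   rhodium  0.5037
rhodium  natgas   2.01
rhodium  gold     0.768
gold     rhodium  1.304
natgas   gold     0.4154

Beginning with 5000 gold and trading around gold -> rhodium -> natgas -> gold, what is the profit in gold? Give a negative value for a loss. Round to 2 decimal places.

5000 gold × 1.304 = 6520 rhodium
6520 rhodium × 2.01 = 13105.2 natgas
13105.2 natgas × 0.4154 = 5443.90008 gold
Net change: 5443.90008 − 5000 = 443.90008 gold

443.90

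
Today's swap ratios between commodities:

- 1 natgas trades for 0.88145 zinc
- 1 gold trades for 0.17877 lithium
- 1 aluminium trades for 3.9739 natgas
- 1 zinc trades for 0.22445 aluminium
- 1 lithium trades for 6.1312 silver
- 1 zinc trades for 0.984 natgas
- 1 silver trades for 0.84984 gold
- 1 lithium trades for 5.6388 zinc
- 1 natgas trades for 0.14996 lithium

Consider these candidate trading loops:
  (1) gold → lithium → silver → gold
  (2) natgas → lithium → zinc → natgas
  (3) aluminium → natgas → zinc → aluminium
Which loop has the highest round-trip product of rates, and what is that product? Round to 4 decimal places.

0.9315

(1) 0.17877 × 6.1312 × 0.84984 = 0.93149
(2) 0.14996 × 5.6388 × 0.984 = 0.83206
(3) 3.9739 × 0.88145 × 0.22445 = 0.78620
Highest is cycle (1) at 0.9315 (≤1, no arbitrage).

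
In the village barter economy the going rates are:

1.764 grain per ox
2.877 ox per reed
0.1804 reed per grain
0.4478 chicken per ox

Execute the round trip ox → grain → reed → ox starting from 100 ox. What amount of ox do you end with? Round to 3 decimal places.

91.554

100 ox × 1.764 = 176.4 grain
176.4 grain × 0.1804 = 31.82256 reed
31.82256 reed × 2.877 = 91.55350512 ox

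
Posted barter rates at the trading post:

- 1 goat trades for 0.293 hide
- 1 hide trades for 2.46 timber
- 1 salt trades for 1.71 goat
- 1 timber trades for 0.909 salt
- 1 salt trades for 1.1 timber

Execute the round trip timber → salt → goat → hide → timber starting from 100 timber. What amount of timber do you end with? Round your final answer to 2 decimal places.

100 timber × 0.909 = 90.9 salt
90.9 salt × 1.71 = 155.439 goat
155.439 goat × 0.293 = 45.543627 hide
45.543627 hide × 2.46 = 112.03732242 timber

112.04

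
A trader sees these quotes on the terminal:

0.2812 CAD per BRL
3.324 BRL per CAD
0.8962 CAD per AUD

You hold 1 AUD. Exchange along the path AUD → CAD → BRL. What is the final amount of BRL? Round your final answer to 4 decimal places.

2.9790

1 AUD × 0.8962 = 0.8962 CAD
0.8962 CAD × 3.324 = 2.9789688 BRL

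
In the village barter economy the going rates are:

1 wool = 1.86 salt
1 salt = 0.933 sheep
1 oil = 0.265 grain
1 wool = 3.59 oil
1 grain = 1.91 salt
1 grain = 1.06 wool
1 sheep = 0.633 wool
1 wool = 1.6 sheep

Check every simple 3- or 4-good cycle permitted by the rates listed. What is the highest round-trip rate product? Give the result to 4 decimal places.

1.0985

wool→salt→sheep→wool: 1.86 × 0.933 × 0.633 = 1.09850
grain→wool→oil→grain: 1.06 × 3.59 × 0.265 = 1.00843
Maximum is wool→salt→sheep→wool at 1.0985; arbitrage exists.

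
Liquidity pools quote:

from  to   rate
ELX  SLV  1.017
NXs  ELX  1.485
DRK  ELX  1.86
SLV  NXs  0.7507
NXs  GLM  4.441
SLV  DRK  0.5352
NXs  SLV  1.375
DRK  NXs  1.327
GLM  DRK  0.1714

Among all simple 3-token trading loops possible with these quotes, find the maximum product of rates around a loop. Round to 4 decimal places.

NXs→ELX→SLV→NXs: 1.485 × 1.017 × 0.7507 = 1.13374
SLV→DRK→ELX→SLV: 0.5352 × 1.86 × 1.017 = 1.01240
NXs→GLM→DRK→NXs: 4.441 × 0.1714 × 1.327 = 1.01010
NXs→SLV→DRK→NXs: 1.375 × 0.5352 × 1.327 = 0.97654
Maximum is NXs→ELX→SLV→NXs at 1.1337; arbitrage exists.

1.1337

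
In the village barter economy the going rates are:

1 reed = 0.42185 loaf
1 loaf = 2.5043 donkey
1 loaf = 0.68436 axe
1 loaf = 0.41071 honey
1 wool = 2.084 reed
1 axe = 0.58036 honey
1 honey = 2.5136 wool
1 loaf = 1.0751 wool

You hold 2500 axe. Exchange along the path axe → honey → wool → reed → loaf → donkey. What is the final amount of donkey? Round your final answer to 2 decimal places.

2500 axe × 0.58036 = 1450.9 honey
1450.9 honey × 2.5136 = 3646.98224 wool
3646.98224 wool × 2.084 = 7600.31098816 reed
7600.31098816 reed × 0.42185 = 3206.191190355296 loaf
3206.191190355296 loaf × 2.5043 = 8029.2645980067677728 donkey

8029.26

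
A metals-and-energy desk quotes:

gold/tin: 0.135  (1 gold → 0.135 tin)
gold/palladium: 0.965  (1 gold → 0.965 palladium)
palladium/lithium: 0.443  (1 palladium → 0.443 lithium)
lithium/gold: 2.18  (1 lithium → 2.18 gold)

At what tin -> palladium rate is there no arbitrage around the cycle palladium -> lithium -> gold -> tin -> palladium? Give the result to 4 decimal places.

Known legs of the cycle: 0.443 × 2.18 × 0.135 = 0.1303749
For no arbitrage the full-cycle product must be 1, so the missing rate is 1 / 0.1303749 ≈ 7.670188.

7.6702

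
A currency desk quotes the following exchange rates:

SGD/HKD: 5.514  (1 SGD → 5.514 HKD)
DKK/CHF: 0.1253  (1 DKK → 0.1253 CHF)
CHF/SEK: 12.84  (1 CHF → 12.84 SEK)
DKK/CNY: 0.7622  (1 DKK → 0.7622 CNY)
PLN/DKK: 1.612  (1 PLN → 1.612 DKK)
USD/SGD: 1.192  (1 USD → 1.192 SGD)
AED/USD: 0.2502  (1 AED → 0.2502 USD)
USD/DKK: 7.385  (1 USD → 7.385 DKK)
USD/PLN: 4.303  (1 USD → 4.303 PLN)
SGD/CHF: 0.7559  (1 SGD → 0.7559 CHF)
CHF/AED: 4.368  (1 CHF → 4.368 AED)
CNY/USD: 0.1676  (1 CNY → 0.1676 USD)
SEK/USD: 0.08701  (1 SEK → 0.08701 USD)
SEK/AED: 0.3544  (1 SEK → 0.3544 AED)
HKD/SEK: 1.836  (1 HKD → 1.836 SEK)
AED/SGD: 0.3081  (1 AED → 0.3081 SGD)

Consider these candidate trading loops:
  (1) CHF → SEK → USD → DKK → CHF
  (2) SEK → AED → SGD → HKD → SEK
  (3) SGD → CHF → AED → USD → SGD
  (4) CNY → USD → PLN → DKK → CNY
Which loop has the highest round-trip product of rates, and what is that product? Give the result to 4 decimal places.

1.1054

(1) 12.84 × 0.08701 × 7.385 × 0.1253 = 1.03380
(2) 0.3544 × 0.3081 × 5.514 × 1.836 = 1.10541
(3) 0.7559 × 4.368 × 0.2502 × 1.192 = 0.98471
(4) 0.1676 × 4.303 × 1.612 × 0.7622 = 0.88609
Highest is cycle (2) at 1.1054 (>1, arbitrage).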